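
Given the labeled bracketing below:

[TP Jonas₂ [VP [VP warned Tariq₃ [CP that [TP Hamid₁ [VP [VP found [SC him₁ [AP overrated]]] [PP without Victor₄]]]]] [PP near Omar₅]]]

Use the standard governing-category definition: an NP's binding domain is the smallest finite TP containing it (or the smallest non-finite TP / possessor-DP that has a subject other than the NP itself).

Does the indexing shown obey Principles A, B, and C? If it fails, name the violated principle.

Principle B

The two coindexed NPs are *Hamid₁* and *him₁*.
*him₁* is a pronoun. Its binding domain is the embedded TP, whose subject is Hamid₁.
*Hamid₁* c-commands it within that domain and carries the same index.
The pronoun is locally bound → Principle B violation.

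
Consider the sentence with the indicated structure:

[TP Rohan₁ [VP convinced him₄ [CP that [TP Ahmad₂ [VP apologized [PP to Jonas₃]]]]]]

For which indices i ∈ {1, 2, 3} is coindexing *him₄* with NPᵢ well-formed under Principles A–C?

none

*him* is a pronoun, so Principle B applies: it must be free in its binding domain.
Binding domain of *him₄*: the matrix TP, whose subject is Rohan₁.
*Rohan₁* c-commands the pronoun within its binding domain → coindexation would violate Principle B.
*Ahmad₂*: the pronoun c-commands this R-expression → coindexation would violate Principle C on *Ahmad₂*.
*Jonas₃*: the pronoun c-commands this R-expression → coindexation would violate Principle C on *Jonas₃*.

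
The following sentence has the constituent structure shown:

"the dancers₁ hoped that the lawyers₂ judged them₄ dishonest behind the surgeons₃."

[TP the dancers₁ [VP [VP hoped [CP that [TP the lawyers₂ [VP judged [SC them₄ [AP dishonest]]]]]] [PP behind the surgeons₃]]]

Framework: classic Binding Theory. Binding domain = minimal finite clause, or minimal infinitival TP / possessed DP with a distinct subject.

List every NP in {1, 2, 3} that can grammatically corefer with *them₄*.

{1, 3}

*them* is a pronoun, so Principle B applies: it must be free in its binding domain.
Binding domain of *them₄*: the embedded TP, whose subject is the lawyers₂.
*the dancers₁* c-commands the pronoun but from outside its binding domain, and is not c-commanded by it → coindexation permitted.
*the lawyers₂* c-commands the pronoun within its binding domain → coindexation would violate Principle B.
*the surgeons₃* and the pronoun do not c-command one another → neither Principle B nor Principle C is at stake; coindexation permitted.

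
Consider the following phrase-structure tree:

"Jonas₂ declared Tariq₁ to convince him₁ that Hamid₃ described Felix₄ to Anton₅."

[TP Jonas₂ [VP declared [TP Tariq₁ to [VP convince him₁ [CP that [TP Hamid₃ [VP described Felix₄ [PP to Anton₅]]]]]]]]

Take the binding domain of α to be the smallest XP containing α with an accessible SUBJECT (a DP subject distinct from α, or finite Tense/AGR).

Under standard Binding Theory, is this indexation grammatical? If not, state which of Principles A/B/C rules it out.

The two coindexed NPs are *Tariq₁* and *him₁*.
*him₁* is a pronoun. Its binding domain is the embedded TP, whose subject is Tariq₁.
*Tariq₁* c-commands it within that domain and carries the same index.
The pronoun is locally bound → Principle B violation.

Principle B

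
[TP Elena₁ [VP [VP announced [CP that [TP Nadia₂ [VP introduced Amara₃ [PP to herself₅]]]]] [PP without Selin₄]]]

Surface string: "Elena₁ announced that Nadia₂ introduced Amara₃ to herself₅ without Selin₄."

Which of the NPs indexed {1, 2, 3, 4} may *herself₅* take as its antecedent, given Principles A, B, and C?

*herself* is an anaphor, so Principle A applies: it must be bound in its binding domain.
Binding domain of *herself₅*: the embedded TP, whose subject is Nadia₂.
*Elena₁* c-commands the anaphor but is outside its binding domain → cannot satisfy Principle A.
*Nadia₂* c-commands the anaphor within its binding domain → licit binder.
*Amara₃* c-commands the anaphor within its binding domain → licit binder.
*Selin₄* does not c-command the anaphor → cannot bind it.

{2, 3}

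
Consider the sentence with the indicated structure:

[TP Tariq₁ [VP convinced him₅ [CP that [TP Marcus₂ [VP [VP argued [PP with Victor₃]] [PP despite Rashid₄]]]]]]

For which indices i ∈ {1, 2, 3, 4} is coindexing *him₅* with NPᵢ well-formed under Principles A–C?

none

*him* is a pronoun, so Principle B applies: it must be free in its binding domain.
Binding domain of *him₅*: the matrix TP, whose subject is Tariq₁.
*Tariq₁* c-commands the pronoun within its binding domain → coindexation would violate Principle B.
*Marcus₂*: the pronoun c-commands this R-expression → coindexation would violate Principle C on *Marcus₂*.
*Victor₃*: the pronoun c-commands this R-expression → coindexation would violate Principle C on *Victor₃*.
*Rashid₄*: the pronoun c-commands this R-expression → coindexation would violate Principle C on *Rashid₄*.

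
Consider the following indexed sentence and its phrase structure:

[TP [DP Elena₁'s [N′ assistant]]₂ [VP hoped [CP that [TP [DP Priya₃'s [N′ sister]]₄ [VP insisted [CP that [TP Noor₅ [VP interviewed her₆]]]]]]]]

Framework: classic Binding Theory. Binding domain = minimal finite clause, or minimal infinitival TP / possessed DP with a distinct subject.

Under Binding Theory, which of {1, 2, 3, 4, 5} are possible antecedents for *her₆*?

*her* is a pronoun, so Principle B applies: it must be free in its binding domain.
Binding domain of *her₆*: the embedded TP, whose subject is Noor₅.
*Elena₁* and the pronoun do not c-command one another → neither Principle B nor Principle C is at stake; coindexation permitted.
*[Elena₁'s assistant]₂* c-commands the pronoun but from outside its binding domain, and is not c-commanded by it → coindexation permitted.
*Priya₃* and the pronoun do not c-command one another → neither Principle B nor Principle C is at stake; coindexation permitted.
*[Priya₃'s sister]₄* c-commands the pronoun but from outside its binding domain, and is not c-commanded by it → coindexation permitted.
*Noor₅* c-commands the pronoun within its binding domain → coindexation would violate Principle B.

{1, 2, 3, 4}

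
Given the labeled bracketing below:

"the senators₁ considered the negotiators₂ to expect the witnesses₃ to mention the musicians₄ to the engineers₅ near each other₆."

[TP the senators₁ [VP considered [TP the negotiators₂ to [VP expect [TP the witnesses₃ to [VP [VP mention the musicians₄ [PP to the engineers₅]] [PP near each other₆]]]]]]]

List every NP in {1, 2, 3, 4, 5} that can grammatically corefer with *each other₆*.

*each other* is an anaphor, so Principle A applies: it must be bound in its binding domain.
Binding domain of *each other₆*: the embedded TP, whose subject is the witnesses₃.
*the senators₁* c-commands the anaphor but is outside its binding domain → cannot satisfy Principle A.
*the negotiators₂* c-commands the anaphor but is outside its binding domain → cannot satisfy Principle A.
*the witnesses₃* c-commands the anaphor within its binding domain → licit binder.
*the musicians₄* does not c-command the anaphor → cannot bind it.
*the engineers₅* does not c-command the anaphor → cannot bind it.

{3}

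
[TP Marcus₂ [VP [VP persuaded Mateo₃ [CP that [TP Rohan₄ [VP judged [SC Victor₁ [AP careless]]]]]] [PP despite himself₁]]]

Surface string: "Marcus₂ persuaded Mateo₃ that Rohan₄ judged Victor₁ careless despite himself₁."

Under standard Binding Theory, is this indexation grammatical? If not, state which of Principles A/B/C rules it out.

The two coindexed NPs are *Victor₁* and *himself₁*.
*himself₁* is an anaphor. Principle A requires it to be bound within its binding domain — the matrix TP, whose subject is Marcus₂.
Within that domain it is c-commanded by *Marcus₂*, which does not share its index.
*Victor₁* does not c-command the anaphor at all.
The anaphor is unbound in its domain → Principle A violation.

Principle A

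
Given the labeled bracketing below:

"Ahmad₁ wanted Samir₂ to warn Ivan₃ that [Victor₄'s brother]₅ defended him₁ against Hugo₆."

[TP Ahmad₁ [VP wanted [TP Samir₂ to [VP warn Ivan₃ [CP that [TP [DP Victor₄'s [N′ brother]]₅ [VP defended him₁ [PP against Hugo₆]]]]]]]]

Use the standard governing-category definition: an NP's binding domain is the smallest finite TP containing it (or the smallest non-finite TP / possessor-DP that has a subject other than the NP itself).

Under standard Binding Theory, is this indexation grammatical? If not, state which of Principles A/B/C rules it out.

grammatical

The two coindexed NPs are *Ahmad₁* and *him₁*.
*him₁* is a pronoun; its binding domain is the embedded TP, whose subject is [Victor₄'s brother]₅. Within that domain it is c-commanded only by *[Victor₄'s brother]₅*, which carries a different index — the pronoun is free locally, so Principle B holds.
*Ahmad₁* is an R-expression; *him₁* does not c-command it, and no other NP shares its index, so Principle C is satisfied.
All principles are respected.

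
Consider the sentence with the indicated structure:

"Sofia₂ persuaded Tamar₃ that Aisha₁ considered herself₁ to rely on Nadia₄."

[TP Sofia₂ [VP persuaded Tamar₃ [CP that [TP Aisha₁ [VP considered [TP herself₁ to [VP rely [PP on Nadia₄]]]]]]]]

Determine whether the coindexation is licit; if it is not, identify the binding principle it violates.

grammatical

The two coindexed NPs are *Aisha₁* and *herself₁*.
*herself₁* is an anaphor; its binding domain is the embedded TP, whose subject is Aisha₁. *Aisha₁* c-commands it within that domain and shares its index, so Principle A is satisfied.
*Aisha₁* is an R-expression; *herself₁* does not c-command it, and no other NP shares its index, so Principle C is satisfied.
All principles are respected.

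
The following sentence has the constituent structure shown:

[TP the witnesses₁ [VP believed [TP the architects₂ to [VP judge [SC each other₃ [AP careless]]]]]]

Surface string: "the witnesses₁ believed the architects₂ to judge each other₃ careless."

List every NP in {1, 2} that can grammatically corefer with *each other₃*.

{2}

*each other* is an anaphor, so Principle A applies: it must be bound in its binding domain.
Binding domain of *each other₃*: the embedded TP, whose subject is the architects₂.
*the witnesses₁* c-commands the anaphor but is outside its binding domain → cannot satisfy Principle A.
*the architects₂* c-commands the anaphor within its binding domain → licit binder.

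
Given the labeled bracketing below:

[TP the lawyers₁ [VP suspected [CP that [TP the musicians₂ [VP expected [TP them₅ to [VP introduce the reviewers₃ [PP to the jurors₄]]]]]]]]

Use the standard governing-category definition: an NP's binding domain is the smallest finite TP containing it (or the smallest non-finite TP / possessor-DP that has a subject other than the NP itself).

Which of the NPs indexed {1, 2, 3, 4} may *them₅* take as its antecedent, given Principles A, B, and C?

{1}

*them* is a pronoun, so Principle B applies: it must be free in its binding domain.
Binding domain of *them₅*: the embedded TP, whose subject is the musicians₂.
*the lawyers₁* c-commands the pronoun but from outside its binding domain, and is not c-commanded by it → coindexation permitted.
*the musicians₂* c-commands the pronoun within its binding domain → coindexation would violate Principle B.
*the reviewers₃*: the pronoun c-commands this R-expression → coindexation would violate Principle C on *the reviewers₃*.
*the jurors₄*: the pronoun c-commands this R-expression → coindexation would violate Principle C on *the jurors₄*.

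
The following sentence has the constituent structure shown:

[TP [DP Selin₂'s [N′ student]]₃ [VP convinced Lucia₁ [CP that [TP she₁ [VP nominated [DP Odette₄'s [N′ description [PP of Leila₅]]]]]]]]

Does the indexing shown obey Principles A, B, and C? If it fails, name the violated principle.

grammatical

The two coindexed NPs are *Lucia₁* and *she₁*.
*she₁* is a pronoun; nothing c-commands it within its binding domain (the embedded TP.), so Principle B holds trivially.
*Lucia₁* is an R-expression; *she₁* does not c-command it, and no other NP shares its index, so Principle C is satisfied.
All principles are respected.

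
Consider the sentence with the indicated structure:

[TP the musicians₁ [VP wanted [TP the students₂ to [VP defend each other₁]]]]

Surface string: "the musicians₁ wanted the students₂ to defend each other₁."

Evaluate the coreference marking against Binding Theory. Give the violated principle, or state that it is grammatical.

Principle A

The two coindexed NPs are *the musicians₁* and *each other₁*.
*each other₁* is an anaphor. Principle A requires it to be bound within its binding domain — the embedded TP, whose subject is the students₂.
Within that domain it is c-commanded by *the students₂*, which does not share its index.
*the musicians₁* does c-command the anaphor, but from outside its binding domain.
The anaphor is unbound in its domain → Principle A violation.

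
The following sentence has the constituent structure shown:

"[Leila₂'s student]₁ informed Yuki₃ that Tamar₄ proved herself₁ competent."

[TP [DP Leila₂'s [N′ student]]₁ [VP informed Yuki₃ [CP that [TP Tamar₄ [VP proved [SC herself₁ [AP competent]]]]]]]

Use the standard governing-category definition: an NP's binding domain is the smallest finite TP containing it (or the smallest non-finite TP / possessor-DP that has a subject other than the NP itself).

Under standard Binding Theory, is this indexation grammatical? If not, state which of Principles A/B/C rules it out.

Principle A

The two coindexed NPs are *[Leila₂'s student]₁* and *herself₁*.
*herself₁* is an anaphor. Principle A requires it to be bound within its binding domain — the embedded TP, whose subject is Tamar₄.
Within that domain it is c-commanded by *Tamar₄*, which does not share its index.
*[Leila₂'s student]₁* does c-command the anaphor, but from outside its binding domain.
The anaphor is unbound in its domain → Principle A violation.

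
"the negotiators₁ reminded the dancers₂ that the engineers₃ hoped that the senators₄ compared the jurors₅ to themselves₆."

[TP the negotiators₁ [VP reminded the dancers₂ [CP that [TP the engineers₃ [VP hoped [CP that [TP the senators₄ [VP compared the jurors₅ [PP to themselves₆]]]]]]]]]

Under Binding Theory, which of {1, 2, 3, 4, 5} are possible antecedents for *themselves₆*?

*themselves* is an anaphor, so Principle A applies: it must be bound in its binding domain.
Binding domain of *themselves₆*: the embedded TP, whose subject is the senators₄.
*the negotiators₁* c-commands the anaphor but is outside its binding domain → cannot satisfy Principle A.
*the dancers₂* c-commands the anaphor but is outside its binding domain → cannot satisfy Principle A.
*the engineers₃* c-commands the anaphor but is outside its binding domain → cannot satisfy Principle A.
*the senators₄* c-commands the anaphor within its binding domain → licit binder.
*the jurors₅* c-commands the anaphor within its binding domain → licit binder.

{4, 5}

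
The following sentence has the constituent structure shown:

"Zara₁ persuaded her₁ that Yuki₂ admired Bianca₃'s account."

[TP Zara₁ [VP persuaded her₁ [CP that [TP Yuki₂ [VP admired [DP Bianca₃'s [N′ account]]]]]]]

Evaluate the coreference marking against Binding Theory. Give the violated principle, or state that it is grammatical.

The two coindexed NPs are *Zara₁* and *her₁*.
*her₁* is a pronoun. Its binding domain is the matrix TP, whose subject is Zara₁.
*Zara₁* c-commands it within that domain and carries the same index.
The pronoun is locally bound → Principle B violation.

Principle B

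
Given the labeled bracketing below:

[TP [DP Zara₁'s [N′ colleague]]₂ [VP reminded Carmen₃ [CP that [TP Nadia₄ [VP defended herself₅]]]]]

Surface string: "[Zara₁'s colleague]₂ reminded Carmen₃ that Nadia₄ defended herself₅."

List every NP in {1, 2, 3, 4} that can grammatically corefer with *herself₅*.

{4}

*herself* is an anaphor, so Principle A applies: it must be bound in its binding domain.
Binding domain of *herself₅*: the embedded TP, whose subject is Nadia₄.
*Zara₁* does not c-command the anaphor → cannot bind it.
*[Zara₁'s colleague]₂* c-commands the anaphor but is outside its binding domain → cannot satisfy Principle A.
*Carmen₃* c-commands the anaphor but is outside its binding domain → cannot satisfy Principle A.
*Nadia₄* c-commands the anaphor within its binding domain → licit binder.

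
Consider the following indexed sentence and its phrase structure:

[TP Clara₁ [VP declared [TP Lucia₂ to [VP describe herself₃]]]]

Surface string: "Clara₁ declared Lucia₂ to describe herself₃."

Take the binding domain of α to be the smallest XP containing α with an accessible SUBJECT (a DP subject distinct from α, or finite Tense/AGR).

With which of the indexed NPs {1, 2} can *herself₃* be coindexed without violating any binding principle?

{2}

*herself* is an anaphor, so Principle A applies: it must be bound in its binding domain.
Binding domain of *herself₃*: the embedded TP, whose subject is Lucia₂.
*Clara₁* c-commands the anaphor but is outside its binding domain → cannot satisfy Principle A.
*Lucia₂* c-commands the anaphor within its binding domain → licit binder.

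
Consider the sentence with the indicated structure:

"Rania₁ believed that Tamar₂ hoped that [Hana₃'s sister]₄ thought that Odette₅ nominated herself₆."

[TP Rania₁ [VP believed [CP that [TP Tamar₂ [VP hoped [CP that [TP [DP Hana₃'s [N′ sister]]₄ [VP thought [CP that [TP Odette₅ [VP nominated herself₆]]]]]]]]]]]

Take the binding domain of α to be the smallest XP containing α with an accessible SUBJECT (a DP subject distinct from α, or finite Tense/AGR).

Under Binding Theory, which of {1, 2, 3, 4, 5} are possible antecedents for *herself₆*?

*herself* is an anaphor, so Principle A applies: it must be bound in its binding domain.
Binding domain of *herself₆*: the embedded TP, whose subject is Odette₅.
*Rania₁* c-commands the anaphor but is outside its binding domain → cannot satisfy Principle A.
*Tamar₂* c-commands the anaphor but is outside its binding domain → cannot satisfy Principle A.
*Hana₃* does not c-command the anaphor → cannot bind it.
*[Hana₃'s sister]₄* c-commands the anaphor but is outside its binding domain → cannot satisfy Principle A.
*Odette₅* c-commands the anaphor within its binding domain → licit binder.

{5}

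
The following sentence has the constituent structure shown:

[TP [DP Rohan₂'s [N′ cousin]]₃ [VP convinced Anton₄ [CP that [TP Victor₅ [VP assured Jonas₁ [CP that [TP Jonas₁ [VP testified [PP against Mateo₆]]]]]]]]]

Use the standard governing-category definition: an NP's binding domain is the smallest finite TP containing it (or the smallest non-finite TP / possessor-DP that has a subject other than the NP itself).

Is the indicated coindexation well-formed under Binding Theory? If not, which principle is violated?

Principle C

The two coindexed NPs are *Jonas₁* (the lower occurrence) and *Jonas₁* (the higher occurrence).
*Jonas₁* (the lower occurrence) is an R-expression. Principle C requires it to be free everywhere.
*Jonas₁* (the higher occurrence) c-commands it and carries the same index.
The R-expression is bound → Principle C violation.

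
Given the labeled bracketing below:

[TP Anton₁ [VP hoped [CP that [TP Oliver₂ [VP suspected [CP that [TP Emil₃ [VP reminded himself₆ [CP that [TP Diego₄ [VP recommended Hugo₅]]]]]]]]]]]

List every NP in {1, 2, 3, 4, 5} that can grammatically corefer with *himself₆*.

{3}

*himself* is an anaphor, so Principle A applies: it must be bound in its binding domain.
Binding domain of *himself₆*: the embedded TP, whose subject is Emil₃.
*Anton₁* c-commands the anaphor but is outside its binding domain → cannot satisfy Principle A.
*Oliver₂* c-commands the anaphor but is outside its binding domain → cannot satisfy Principle A.
*Emil₃* c-commands the anaphor within its binding domain → licit binder.
*Diego₄* does not c-command the anaphor → cannot bind it.
*Hugo₅* does not c-command the anaphor → cannot bind it.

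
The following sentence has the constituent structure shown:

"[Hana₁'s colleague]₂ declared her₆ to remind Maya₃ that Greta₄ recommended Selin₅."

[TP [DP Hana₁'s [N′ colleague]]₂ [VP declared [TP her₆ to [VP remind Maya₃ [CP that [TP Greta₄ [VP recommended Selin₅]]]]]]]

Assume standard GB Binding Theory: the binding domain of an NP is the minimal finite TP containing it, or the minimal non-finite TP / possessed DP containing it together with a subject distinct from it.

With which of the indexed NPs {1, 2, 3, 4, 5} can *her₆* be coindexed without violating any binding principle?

{1}

*her* is a pronoun, so Principle B applies: it must be free in its binding domain.
Binding domain of *her₆*: the matrix TP, whose subject is [Hana₁'s colleague]₂.
*Hana₁* and the pronoun do not c-command one another → neither Principle B nor Principle C is at stake; coindexation permitted.
*[Hana₁'s colleague]₂* c-commands the pronoun within its binding domain → coindexation would violate Principle B.
*Maya₃*: the pronoun c-commands this R-expression → coindexation would violate Principle C on *Maya₃*.
*Greta₄*: the pronoun c-commands this R-expression → coindexation would violate Principle C on *Greta₄*.
*Selin₅*: the pronoun c-commands this R-expression → coindexation would violate Principle C on *Selin₅*.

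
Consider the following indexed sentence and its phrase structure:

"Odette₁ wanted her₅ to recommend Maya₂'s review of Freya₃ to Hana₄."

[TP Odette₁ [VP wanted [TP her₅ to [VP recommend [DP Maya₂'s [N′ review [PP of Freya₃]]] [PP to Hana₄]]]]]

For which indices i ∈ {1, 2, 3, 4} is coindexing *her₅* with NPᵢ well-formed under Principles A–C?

none

*her* is a pronoun, so Principle B applies: it must be free in its binding domain.
Binding domain of *her₅*: the matrix TP, whose subject is Odette₁.
*Odette₁* c-commands the pronoun within its binding domain → coindexation would violate Principle B.
*Maya₂*: the pronoun c-commands this R-expression → coindexation would violate Principle C on *Maya₂*.
*Freya₃*: the pronoun c-commands this R-expression → coindexation would violate Principle C on *Freya₃*.
*Hana₄*: the pronoun c-commands this R-expression → coindexation would violate Principle C on *Hana₄*.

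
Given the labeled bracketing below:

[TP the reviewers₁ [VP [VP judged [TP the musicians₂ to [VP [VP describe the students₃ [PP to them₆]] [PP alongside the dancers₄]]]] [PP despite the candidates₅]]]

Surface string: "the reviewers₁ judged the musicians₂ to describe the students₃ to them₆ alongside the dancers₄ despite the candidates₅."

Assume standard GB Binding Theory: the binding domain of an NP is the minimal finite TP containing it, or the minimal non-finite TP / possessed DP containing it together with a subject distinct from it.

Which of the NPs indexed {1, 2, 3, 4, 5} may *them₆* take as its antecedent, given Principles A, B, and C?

*them* is a pronoun, so Principle B applies: it must be free in its binding domain.
Binding domain of *them₆*: the embedded TP, whose subject is the musicians₂.
*the reviewers₁* c-commands the pronoun but from outside its binding domain, and is not c-commanded by it → coindexation permitted.
*the musicians₂* c-commands the pronoun within its binding domain → coindexation would violate Principle B.
*the students₃* c-commands the pronoun within its binding domain → coindexation would violate Principle B.
*the dancers₄* and the pronoun do not c-command one another → neither Principle B nor Principle C is at stake; coindexation permitted.
*the candidates₅* and the pronoun do not c-command one another → neither Principle B nor Principle C is at stake; coindexation permitted.

{1, 4, 5}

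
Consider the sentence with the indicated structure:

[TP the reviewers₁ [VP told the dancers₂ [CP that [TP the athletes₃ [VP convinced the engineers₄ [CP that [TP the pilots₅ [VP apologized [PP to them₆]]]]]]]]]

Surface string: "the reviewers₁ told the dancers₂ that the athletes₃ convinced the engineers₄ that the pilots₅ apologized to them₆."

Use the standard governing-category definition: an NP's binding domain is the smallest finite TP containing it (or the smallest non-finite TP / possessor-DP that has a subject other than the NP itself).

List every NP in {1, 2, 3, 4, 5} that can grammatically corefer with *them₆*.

{1, 2, 3, 4}

*them* is a pronoun, so Principle B applies: it must be free in its binding domain.
Binding domain of *them₆*: the embedded TP, whose subject is the pilots₅.
*the reviewers₁* c-commands the pronoun but from outside its binding domain, and is not c-commanded by it → coindexation permitted.
*the dancers₂* c-commands the pronoun but from outside its binding domain, and is not c-commanded by it → coindexation permitted.
*the athletes₃* c-commands the pronoun but from outside its binding domain, and is not c-commanded by it → coindexation permitted.
*the engineers₄* c-commands the pronoun but from outside its binding domain, and is not c-commanded by it → coindexation permitted.
*the pilots₅* c-commands the pronoun within its binding domain → coindexation would violate Principle B.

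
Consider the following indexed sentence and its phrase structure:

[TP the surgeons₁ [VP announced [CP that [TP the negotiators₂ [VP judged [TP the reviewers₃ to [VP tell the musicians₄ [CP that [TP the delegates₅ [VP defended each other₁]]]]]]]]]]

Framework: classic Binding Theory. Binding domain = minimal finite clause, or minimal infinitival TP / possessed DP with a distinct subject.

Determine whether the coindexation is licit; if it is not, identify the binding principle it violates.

Principle A

The two coindexed NPs are *the surgeons₁* and *each other₁*.
*each other₁* is an anaphor. Principle A requires it to be bound within its binding domain — the embedded TP, whose subject is the delegates₅.
Within that domain it is c-commanded by *the delegates₅*, which does not share its index.
*the surgeons₁* does c-command the anaphor, but from outside its binding domain.
The anaphor is unbound in its domain → Principle A violation.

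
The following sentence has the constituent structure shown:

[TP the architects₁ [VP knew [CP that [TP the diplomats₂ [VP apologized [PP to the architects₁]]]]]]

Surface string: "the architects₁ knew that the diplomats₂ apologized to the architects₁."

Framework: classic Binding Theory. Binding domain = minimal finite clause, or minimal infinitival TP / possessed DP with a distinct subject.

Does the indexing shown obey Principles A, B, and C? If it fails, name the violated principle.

The two coindexed NPs are *the architects₁* (the higher occurrence) and *the architects₁* (the lower occurrence).
*the architects₁* (the lower occurrence) is an R-expression. Principle C requires it to be free everywhere.
*the architects₁* (the higher occurrence) c-commands it and carries the same index.
The R-expression is bound → Principle C violation.

Principle C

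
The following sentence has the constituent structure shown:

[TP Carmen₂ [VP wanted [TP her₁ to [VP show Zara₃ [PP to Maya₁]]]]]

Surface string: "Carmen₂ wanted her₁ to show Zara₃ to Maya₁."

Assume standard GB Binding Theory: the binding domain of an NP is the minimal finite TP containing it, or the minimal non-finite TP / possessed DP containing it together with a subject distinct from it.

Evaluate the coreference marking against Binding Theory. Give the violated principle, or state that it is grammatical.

The two coindexed NPs are *her₁* and *Maya₁*.
*Maya₁* is an R-expression. Principle C requires it to be free everywhere.
*her₁* c-commands it and carries the same index.
The R-expression is bound → Principle C violation.

Principle C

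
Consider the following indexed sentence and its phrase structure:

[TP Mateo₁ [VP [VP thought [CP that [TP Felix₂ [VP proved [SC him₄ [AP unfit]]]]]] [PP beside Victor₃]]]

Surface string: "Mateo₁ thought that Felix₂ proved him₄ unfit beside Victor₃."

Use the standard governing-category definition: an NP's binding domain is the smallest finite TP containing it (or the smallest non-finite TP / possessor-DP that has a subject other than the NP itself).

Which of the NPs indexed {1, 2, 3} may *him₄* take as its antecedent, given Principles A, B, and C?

*him* is a pronoun, so Principle B applies: it must be free in its binding domain.
Binding domain of *him₄*: the embedded TP, whose subject is Felix₂.
*Mateo₁* c-commands the pronoun but from outside its binding domain, and is not c-commanded by it → coindexation permitted.
*Felix₂* c-commands the pronoun within its binding domain → coindexation would violate Principle B.
*Victor₃* and the pronoun do not c-command one another → neither Principle B nor Principle C is at stake; coindexation permitted.

{1, 3}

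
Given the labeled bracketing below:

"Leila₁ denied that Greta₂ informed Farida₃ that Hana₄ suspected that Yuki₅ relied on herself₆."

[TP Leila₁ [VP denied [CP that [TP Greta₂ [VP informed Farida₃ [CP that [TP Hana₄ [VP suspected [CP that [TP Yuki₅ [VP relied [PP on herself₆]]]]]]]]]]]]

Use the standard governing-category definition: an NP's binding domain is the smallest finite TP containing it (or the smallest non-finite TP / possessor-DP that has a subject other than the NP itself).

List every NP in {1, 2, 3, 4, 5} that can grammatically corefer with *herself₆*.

*herself* is an anaphor, so Principle A applies: it must be bound in its binding domain.
Binding domain of *herself₆*: the embedded TP, whose subject is Yuki₅.
*Leila₁* c-commands the anaphor but is outside its binding domain → cannot satisfy Principle A.
*Greta₂* c-commands the anaphor but is outside its binding domain → cannot satisfy Principle A.
*Farida₃* c-commands the anaphor but is outside its binding domain → cannot satisfy Principle A.
*Hana₄* c-commands the anaphor but is outside its binding domain → cannot satisfy Principle A.
*Yuki₅* c-commands the anaphor within its binding domain → licit binder.

{5}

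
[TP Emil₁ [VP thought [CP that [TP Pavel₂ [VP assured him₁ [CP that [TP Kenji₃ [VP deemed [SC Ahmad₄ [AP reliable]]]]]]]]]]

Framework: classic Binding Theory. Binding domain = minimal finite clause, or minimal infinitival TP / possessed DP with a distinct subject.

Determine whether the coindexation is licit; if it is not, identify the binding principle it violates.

The two coindexed NPs are *Emil₁* and *him₁*.
*him₁* is a pronoun; its binding domain is the embedded TP, whose subject is Pavel₂. Within that domain it is c-commanded only by *Pavel₂*, which carries a different index — the pronoun is free locally, so Principle B holds.
*Emil₁* is an R-expression; *him₁* does not c-command it, and no other NP shares its index, so Principle C is satisfied.
All principles are respected.

grammatical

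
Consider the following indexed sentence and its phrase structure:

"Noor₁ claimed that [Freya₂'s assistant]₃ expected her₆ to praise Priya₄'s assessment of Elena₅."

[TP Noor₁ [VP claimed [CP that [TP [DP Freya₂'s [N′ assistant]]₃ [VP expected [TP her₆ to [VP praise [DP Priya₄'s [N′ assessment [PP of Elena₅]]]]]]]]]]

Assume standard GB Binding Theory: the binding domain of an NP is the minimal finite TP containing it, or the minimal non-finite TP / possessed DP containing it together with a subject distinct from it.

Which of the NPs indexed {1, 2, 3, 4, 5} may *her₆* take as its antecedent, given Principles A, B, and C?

*her* is a pronoun, so Principle B applies: it must be free in its binding domain.
Binding domain of *her₆*: the embedded TP, whose subject is [Freya₂'s assistant]₃.
*Noor₁* c-commands the pronoun but from outside its binding domain, and is not c-commanded by it → coindexation permitted.
*Freya₂* and the pronoun do not c-command one another → neither Principle B nor Principle C is at stake; coindexation permitted.
*[Freya₂'s assistant]₃* c-commands the pronoun within its binding domain → coindexation would violate Principle B.
*Priya₄*: the pronoun c-commands this R-expression → coindexation would violate Principle C on *Priya₄*.
*Elena₅*: the pronoun c-commands this R-expression → coindexation would violate Principle C on *Elena₅*.

{1, 2}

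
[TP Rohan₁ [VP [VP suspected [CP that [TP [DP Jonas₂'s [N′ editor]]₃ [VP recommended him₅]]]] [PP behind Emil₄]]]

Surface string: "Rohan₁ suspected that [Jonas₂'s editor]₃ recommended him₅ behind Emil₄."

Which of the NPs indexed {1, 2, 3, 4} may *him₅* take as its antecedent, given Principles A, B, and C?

*him* is a pronoun, so Principle B applies: it must be free in its binding domain.
Binding domain of *him₅*: the embedded TP, whose subject is [Jonas₂'s editor]₃.
*Rohan₁* c-commands the pronoun but from outside its binding domain, and is not c-commanded by it → coindexation permitted.
*Jonas₂* and the pronoun do not c-command one another → neither Principle B nor Principle C is at stake; coindexation permitted.
*[Jonas₂'s editor]₃* c-commands the pronoun within its binding domain → coindexation would violate Principle B.
*Emil₄* and the pronoun do not c-command one another → neither Principle B nor Principle C is at stake; coindexation permitted.

{1, 2, 4}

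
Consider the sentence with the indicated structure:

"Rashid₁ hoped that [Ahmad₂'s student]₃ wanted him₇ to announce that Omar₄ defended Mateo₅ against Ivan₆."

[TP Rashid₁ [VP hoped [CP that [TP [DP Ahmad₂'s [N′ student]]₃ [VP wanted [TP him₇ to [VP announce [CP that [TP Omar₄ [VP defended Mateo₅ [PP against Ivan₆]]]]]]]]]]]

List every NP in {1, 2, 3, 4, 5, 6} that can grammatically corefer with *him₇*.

*him* is a pronoun, so Principle B applies: it must be free in its binding domain.
Binding domain of *him₇*: the embedded TP, whose subject is [Ahmad₂'s student]₃.
*Rashid₁* c-commands the pronoun but from outside its binding domain, and is not c-commanded by it → coindexation permitted.
*Ahmad₂* and the pronoun do not c-command one another → neither Principle B nor Principle C is at stake; coindexation permitted.
*[Ahmad₂'s student]₃* c-commands the pronoun within its binding domain → coindexation would violate Principle B.
*Omar₄*: the pronoun c-commands this R-expression → coindexation would violate Principle C on *Omar₄*.
*Mateo₅*: the pronoun c-commands this R-expression → coindexation would violate Principle C on *Mateo₅*.
*Ivan₆*: the pronoun c-commands this R-expression → coindexation would violate Principle C on *Ivan₆*.

{1, 2}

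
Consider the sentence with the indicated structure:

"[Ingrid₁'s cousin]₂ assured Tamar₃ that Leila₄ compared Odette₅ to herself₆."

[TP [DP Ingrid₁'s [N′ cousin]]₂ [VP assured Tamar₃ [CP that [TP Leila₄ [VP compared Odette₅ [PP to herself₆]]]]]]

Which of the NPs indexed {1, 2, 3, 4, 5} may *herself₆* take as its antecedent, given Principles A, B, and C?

*herself* is an anaphor, so Principle A applies: it must be bound in its binding domain.
Binding domain of *herself₆*: the embedded TP, whose subject is Leila₄.
*Ingrid₁* does not c-command the anaphor → cannot bind it.
*[Ingrid₁'s cousin]₂* c-commands the anaphor but is outside its binding domain → cannot satisfy Principle A.
*Tamar₃* c-commands the anaphor but is outside its binding domain → cannot satisfy Principle A.
*Leila₄* c-commands the anaphor within its binding domain → licit binder.
*Odette₅* c-commands the anaphor within its binding domain → licit binder.

{4, 5}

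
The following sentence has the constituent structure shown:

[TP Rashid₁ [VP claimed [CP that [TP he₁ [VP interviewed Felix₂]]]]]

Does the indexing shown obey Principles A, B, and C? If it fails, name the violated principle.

grammatical

The two coindexed NPs are *Rashid₁* and *he₁*.
*he₁* is a pronoun; nothing c-commands it within its binding domain (the embedded TP.), so Principle B holds trivially.
*Rashid₁* is an R-expression; *he₁* does not c-command it, and no other NP shares its index, so Principle C is satisfied.
All principles are respected.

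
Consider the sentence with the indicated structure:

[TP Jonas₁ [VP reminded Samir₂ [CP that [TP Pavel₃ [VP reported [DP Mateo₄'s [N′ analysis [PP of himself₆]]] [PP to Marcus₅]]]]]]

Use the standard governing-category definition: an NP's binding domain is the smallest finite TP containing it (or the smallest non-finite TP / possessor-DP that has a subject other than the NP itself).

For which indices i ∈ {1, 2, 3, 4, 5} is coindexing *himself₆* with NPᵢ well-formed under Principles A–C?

*himself* is an anaphor, so Principle A applies: it must be bound in its binding domain.
Binding domain of *himself₆*: the possessed DP, whose subject is Mateo₄.
*Jonas₁* c-commands the anaphor but is outside its binding domain → cannot satisfy Principle A.
*Samir₂* c-commands the anaphor but is outside its binding domain → cannot satisfy Principle A.
*Pavel₃* c-commands the anaphor but is outside its binding domain → cannot satisfy Principle A.
*Mateo₄* c-commands the anaphor within its binding domain → licit binder.
*Marcus₅* does not c-command the anaphor → cannot bind it.

{4}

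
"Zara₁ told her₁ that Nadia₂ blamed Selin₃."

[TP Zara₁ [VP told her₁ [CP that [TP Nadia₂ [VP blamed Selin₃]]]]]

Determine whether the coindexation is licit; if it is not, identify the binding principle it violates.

Principle B

The two coindexed NPs are *Zara₁* and *her₁*.
*her₁* is a pronoun. Its binding domain is the matrix TP, whose subject is Zara₁.
*Zara₁* c-commands it within that domain and carries the same index.
The pronoun is locally bound → Principle B violation.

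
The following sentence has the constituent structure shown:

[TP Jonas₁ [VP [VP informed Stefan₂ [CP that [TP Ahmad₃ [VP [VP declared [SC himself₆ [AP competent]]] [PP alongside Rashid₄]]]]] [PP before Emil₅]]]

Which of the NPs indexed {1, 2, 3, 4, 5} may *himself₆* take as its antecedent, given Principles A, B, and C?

{3}

*himself* is an anaphor, so Principle A applies: it must be bound in its binding domain.
Binding domain of *himself₆*: the embedded TP, whose subject is Ahmad₃.
*Jonas₁* c-commands the anaphor but is outside its binding domain → cannot satisfy Principle A.
*Stefan₂* c-commands the anaphor but is outside its binding domain → cannot satisfy Principle A.
*Ahmad₃* c-commands the anaphor within its binding domain → licit binder.
*Rashid₄* does not c-command the anaphor → cannot bind it.
*Emil₅* does not c-command the anaphor → cannot bind it.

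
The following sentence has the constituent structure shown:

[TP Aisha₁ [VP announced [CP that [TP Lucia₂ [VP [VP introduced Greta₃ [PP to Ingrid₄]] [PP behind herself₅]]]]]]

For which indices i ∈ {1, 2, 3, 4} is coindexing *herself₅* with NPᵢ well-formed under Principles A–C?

*herself* is an anaphor, so Principle A applies: it must be bound in its binding domain.
Binding domain of *herself₅*: the embedded TP, whose subject is Lucia₂.
*Aisha₁* c-commands the anaphor but is outside its binding domain → cannot satisfy Principle A.
*Lucia₂* c-commands the anaphor within its binding domain → licit binder.
*Greta₃* does not c-command the anaphor → cannot bind it.
*Ingrid₄* does not c-command the anaphor → cannot bind it.

{2}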